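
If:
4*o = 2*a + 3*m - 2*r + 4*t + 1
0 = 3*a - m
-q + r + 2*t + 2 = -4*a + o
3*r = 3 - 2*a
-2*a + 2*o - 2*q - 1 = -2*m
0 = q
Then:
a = 24/29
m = 72/29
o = -67/58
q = 0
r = 13/29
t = -401/116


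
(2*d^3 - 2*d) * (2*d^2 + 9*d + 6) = 4*d^5 + 18*d^4 + 8*d^3 - 18*d^2 - 12*d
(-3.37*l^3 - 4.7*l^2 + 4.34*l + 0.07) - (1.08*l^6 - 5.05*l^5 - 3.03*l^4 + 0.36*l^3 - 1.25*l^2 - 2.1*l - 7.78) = -1.08*l^6 + 5.05*l^5 + 3.03*l^4 - 3.73*l^3 - 3.45*l^2 + 6.44*l + 7.85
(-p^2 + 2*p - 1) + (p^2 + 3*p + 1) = 5*p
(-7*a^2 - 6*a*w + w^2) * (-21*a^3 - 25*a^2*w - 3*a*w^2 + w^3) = 147*a^5 + 301*a^4*w + 150*a^3*w^2 - 14*a^2*w^3 - 9*a*w^4 + w^5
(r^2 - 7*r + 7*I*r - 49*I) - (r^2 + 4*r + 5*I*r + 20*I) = -11*r + 2*I*r - 69*I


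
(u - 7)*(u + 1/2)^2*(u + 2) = u^4 - 4*u^3 - 75*u^2/4 - 61*u/4 - 7/2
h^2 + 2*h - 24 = (h - 4)*(h + 6)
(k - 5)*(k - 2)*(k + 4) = k^3 - 3*k^2 - 18*k + 40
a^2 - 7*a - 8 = (a - 8)*(a + 1)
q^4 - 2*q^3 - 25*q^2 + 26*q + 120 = (q - 5)*(q - 3)*(q + 2)*(q + 4)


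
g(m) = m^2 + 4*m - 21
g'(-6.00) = -8.00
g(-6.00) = -9.00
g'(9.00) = 22.00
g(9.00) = 96.00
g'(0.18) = 4.36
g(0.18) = -20.25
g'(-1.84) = 0.32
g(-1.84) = -24.97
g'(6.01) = 16.02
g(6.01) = 39.16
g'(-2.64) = -1.28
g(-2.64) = -24.59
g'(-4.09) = -4.18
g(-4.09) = -20.63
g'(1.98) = 7.96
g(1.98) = -9.16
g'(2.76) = 9.52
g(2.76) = -2.34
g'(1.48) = 6.96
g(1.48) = -12.89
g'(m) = 2*m + 4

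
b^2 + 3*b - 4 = (b - 1)*(b + 4)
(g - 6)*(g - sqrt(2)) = g^2 - 6*g - sqrt(2)*g + 6*sqrt(2)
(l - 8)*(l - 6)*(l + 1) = l^3 - 13*l^2 + 34*l + 48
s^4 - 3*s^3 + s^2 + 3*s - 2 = (s - 2)*(s - 1)^2*(s + 1)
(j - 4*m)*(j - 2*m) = j^2 - 6*j*m + 8*m^2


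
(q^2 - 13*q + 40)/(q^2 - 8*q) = (q - 5)/q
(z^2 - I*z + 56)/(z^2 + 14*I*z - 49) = (z - 8*I)/(z + 7*I)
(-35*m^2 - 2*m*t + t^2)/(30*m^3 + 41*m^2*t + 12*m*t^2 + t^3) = (-7*m + t)/(6*m^2 + 7*m*t + t^2)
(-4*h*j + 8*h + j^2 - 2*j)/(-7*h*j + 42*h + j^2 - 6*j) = (4*h*j - 8*h - j^2 + 2*j)/(7*h*j - 42*h - j^2 + 6*j)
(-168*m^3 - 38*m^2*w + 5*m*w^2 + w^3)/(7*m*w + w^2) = -24*m^2/w - 2*m + w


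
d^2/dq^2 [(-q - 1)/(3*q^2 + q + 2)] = 2*(-(q + 1)*(6*q + 1)^2 + (9*q + 4)*(3*q^2 + q + 2))/(3*q^2 + q + 2)^3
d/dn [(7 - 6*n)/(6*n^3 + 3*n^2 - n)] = (72*n^3 - 108*n^2 - 42*n + 7)/(n^2*(36*n^4 + 36*n^3 - 3*n^2 - 6*n + 1))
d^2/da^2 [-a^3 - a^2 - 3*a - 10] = -6*a - 2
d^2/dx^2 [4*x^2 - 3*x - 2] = 8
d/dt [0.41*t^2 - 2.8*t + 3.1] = 0.82*t - 2.8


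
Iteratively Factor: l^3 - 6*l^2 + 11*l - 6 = (l - 1)*(l^2 - 5*l + 6) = (l - 3)*(l - 1)*(l - 2)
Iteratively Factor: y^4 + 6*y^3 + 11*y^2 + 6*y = (y + 1)*(y^3 + 5*y^2 + 6*y) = (y + 1)*(y + 3)*(y^2 + 2*y) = (y + 1)*(y + 2)*(y + 3)*(y)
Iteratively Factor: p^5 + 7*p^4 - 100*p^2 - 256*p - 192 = (p + 2)*(p^4 + 5*p^3 - 10*p^2 - 80*p - 96) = (p + 2)^2*(p^3 + 3*p^2 - 16*p - 48) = (p + 2)^2*(p + 3)*(p^2 - 16) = (p + 2)^2*(p + 3)*(p + 4)*(p - 4)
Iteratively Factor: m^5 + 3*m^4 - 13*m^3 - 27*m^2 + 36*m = (m + 4)*(m^4 - m^3 - 9*m^2 + 9*m) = (m + 3)*(m + 4)*(m^3 - 4*m^2 + 3*m) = (m - 3)*(m + 3)*(m + 4)*(m^2 - m) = (m - 3)*(m - 1)*(m + 3)*(m + 4)*(m)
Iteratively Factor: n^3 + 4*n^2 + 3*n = (n + 3)*(n^2 + n) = n*(n + 3)*(n + 1)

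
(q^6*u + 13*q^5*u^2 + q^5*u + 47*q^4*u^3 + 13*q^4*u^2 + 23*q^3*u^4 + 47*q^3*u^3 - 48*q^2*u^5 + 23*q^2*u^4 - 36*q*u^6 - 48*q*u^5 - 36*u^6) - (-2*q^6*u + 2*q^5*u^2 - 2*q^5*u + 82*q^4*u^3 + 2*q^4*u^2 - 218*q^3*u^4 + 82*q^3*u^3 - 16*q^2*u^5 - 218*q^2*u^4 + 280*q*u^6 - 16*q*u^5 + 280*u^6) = 3*q^6*u + 11*q^5*u^2 + 3*q^5*u - 35*q^4*u^3 + 11*q^4*u^2 + 241*q^3*u^4 - 35*q^3*u^3 - 32*q^2*u^5 + 241*q^2*u^4 - 316*q*u^6 - 32*q*u^5 - 316*u^6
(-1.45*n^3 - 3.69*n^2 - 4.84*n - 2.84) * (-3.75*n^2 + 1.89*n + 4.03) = 5.4375*n^5 + 11.097*n^4 + 5.3324*n^3 - 13.3683*n^2 - 24.8728*n - 11.4452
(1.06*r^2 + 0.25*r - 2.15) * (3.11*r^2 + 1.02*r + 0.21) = 3.2966*r^4 + 1.8587*r^3 - 6.2089*r^2 - 2.1405*r - 0.4515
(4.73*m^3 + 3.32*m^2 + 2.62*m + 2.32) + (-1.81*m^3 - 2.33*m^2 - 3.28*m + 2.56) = 2.92*m^3 + 0.99*m^2 - 0.66*m + 4.88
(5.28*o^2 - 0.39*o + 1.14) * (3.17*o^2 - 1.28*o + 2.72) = 16.7376*o^4 - 7.9947*o^3 + 18.4746*o^2 - 2.52*o + 3.1008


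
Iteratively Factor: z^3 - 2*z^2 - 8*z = (z - 4)*(z^2 + 2*z) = z*(z - 4)*(z + 2)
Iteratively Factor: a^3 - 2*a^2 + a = (a - 1)*(a^2 - a) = a*(a - 1)*(a - 1)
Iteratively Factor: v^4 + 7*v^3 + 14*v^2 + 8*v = (v + 2)*(v^3 + 5*v^2 + 4*v) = (v + 2)*(v + 4)*(v^2 + v) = v*(v + 2)*(v + 4)*(v + 1)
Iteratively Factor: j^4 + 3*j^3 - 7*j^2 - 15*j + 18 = (j - 2)*(j^3 + 5*j^2 + 3*j - 9) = (j - 2)*(j + 3)*(j^2 + 2*j - 3) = (j - 2)*(j + 3)^2*(j - 1)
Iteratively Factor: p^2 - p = (p - 1)*(p)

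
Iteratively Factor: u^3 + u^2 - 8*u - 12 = (u + 2)*(u^2 - u - 6) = (u - 3)*(u + 2)*(u + 2)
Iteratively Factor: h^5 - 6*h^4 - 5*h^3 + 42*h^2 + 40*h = (h)*(h^4 - 6*h^3 - 5*h^2 + 42*h + 40) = h*(h + 2)*(h^3 - 8*h^2 + 11*h + 20) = h*(h + 1)*(h + 2)*(h^2 - 9*h + 20) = h*(h - 5)*(h + 1)*(h + 2)*(h - 4)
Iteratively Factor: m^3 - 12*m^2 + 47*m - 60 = (m - 4)*(m^2 - 8*m + 15) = (m - 5)*(m - 4)*(m - 3)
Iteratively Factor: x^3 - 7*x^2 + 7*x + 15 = (x + 1)*(x^2 - 8*x + 15) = (x - 5)*(x + 1)*(x - 3)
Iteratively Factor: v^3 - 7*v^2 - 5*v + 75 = (v - 5)*(v^2 - 2*v - 15) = (v - 5)^2*(v + 3)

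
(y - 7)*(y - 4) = y^2 - 11*y + 28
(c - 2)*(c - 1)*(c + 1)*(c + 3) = c^4 + c^3 - 7*c^2 - c + 6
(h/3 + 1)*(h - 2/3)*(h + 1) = h^3/3 + 10*h^2/9 + h/9 - 2/3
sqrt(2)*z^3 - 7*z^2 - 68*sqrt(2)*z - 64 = (z - 8*sqrt(2))*(z + 4*sqrt(2))*(sqrt(2)*z + 1)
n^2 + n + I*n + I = (n + 1)*(n + I)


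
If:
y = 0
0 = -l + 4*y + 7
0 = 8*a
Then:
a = 0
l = 7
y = 0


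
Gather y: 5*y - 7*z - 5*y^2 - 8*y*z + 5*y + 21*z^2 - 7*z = -5*y^2 + y*(10 - 8*z) + 21*z^2 - 14*z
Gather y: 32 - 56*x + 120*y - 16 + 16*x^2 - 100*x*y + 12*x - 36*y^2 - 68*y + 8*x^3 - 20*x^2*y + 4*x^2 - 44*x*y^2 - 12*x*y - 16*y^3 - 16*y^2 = 8*x^3 + 20*x^2 - 44*x - 16*y^3 + y^2*(-44*x - 52) + y*(-20*x^2 - 112*x + 52) + 16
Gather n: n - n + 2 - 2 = 0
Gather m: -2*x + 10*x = 8*x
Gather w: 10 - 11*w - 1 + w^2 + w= w^2 - 10*w + 9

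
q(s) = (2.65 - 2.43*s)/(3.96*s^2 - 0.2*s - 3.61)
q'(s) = (0.2 - 7.92*s)*(2.65 - 2.43*s)/(3.96*s^2 - 0.2*s - 3.61)^2 - 2.43/(3.96*s^2 - 0.2*s - 3.61)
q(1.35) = -0.19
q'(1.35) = -0.13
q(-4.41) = 0.18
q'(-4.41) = 0.05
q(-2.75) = 0.35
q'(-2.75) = 0.19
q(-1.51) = 1.10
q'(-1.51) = 1.92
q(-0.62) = -2.12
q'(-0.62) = 6.75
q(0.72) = -0.53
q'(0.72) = -0.28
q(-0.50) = -1.53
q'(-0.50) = 3.50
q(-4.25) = 0.19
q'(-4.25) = 0.06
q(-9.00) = 0.08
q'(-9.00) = 0.01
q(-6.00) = 0.12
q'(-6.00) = 0.02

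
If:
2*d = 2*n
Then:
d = n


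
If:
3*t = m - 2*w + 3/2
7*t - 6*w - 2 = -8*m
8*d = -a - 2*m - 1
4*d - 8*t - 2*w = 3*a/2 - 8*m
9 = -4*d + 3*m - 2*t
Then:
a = 1657/417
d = -3395/3336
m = 1321/834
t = -37/417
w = 1397/834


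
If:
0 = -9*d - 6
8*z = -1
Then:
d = -2/3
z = -1/8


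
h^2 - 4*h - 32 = (h - 8)*(h + 4)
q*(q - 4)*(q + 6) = q^3 + 2*q^2 - 24*q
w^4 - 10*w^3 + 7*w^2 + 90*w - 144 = (w - 8)*(w - 3)*(w - 2)*(w + 3)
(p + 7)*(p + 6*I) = p^2 + 7*p + 6*I*p + 42*I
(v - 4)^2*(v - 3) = v^3 - 11*v^2 + 40*v - 48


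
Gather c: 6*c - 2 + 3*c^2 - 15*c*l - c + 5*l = 3*c^2 + c*(5 - 15*l) + 5*l - 2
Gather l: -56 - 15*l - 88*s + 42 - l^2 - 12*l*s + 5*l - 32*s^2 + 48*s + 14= -l^2 + l*(-12*s - 10) - 32*s^2 - 40*s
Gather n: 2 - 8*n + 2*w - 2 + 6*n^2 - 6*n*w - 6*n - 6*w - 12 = 6*n^2 + n*(-6*w - 14) - 4*w - 12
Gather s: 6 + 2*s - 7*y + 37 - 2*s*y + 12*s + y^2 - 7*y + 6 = s*(14 - 2*y) + y^2 - 14*y + 49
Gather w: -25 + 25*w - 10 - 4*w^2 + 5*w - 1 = -4*w^2 + 30*w - 36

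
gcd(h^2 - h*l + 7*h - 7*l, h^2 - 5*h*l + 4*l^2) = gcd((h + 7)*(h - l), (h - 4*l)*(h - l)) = h - l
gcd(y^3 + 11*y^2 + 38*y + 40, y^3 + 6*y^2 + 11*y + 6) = y + 2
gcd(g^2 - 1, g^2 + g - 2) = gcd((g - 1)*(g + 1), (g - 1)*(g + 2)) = g - 1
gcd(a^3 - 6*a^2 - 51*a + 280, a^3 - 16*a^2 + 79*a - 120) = a^2 - 13*a + 40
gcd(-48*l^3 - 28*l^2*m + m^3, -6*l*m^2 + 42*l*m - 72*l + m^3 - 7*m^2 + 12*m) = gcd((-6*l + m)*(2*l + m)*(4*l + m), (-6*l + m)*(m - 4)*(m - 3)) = 6*l - m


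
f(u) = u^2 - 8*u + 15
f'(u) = 2*u - 8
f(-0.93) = 23.30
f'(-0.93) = -9.86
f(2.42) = 1.50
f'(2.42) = -3.16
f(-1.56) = 29.91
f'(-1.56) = -11.12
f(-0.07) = 15.56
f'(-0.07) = -8.14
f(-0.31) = 17.58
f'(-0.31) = -8.62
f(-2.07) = 35.84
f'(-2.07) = -12.14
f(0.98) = 8.12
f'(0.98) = -6.04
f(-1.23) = 26.35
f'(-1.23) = -10.46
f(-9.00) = 168.00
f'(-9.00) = -26.00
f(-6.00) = 99.00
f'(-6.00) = -20.00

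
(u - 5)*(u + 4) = u^2 - u - 20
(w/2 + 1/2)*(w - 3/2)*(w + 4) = w^3/2 + 7*w^2/4 - 7*w/4 - 3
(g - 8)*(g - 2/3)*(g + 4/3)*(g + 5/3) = g^4 - 17*g^3/3 - 166*g^2/9 - 88*g/27 + 320/27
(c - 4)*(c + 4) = c^2 - 16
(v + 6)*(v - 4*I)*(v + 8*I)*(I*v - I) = I*v^4 - 4*v^3 + 5*I*v^3 - 20*v^2 + 26*I*v^2 + 24*v + 160*I*v - 192*I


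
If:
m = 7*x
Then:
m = 7*x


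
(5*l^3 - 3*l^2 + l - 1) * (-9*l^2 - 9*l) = -45*l^5 - 18*l^4 + 18*l^3 + 9*l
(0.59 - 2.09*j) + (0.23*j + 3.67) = 4.26 - 1.86*j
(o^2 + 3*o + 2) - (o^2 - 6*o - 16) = 9*o + 18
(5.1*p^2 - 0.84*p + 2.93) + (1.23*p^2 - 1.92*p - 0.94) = 6.33*p^2 - 2.76*p + 1.99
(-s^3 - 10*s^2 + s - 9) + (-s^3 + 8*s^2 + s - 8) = -2*s^3 - 2*s^2 + 2*s - 17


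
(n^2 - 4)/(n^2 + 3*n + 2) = (n - 2)/(n + 1)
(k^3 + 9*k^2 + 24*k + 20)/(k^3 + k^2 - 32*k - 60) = (k + 2)/(k - 6)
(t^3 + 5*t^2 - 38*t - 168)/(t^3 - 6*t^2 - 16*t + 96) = (t + 7)/(t - 4)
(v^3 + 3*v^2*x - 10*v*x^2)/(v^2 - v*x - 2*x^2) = v*(v + 5*x)/(v + x)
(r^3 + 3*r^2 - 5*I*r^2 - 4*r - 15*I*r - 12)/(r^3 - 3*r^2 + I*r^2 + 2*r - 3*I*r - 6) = (r^2 + r*(3 - 4*I) - 12*I)/(r^2 + r*(-3 + 2*I) - 6*I)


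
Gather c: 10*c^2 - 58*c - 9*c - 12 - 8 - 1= 10*c^2 - 67*c - 21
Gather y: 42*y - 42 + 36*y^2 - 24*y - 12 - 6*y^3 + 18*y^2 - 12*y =-6*y^3 + 54*y^2 + 6*y - 54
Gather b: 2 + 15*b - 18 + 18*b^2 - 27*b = 18*b^2 - 12*b - 16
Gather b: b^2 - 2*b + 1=b^2 - 2*b + 1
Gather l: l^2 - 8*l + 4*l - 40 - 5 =l^2 - 4*l - 45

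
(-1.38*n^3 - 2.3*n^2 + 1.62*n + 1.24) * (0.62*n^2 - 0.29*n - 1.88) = -0.8556*n^5 - 1.0258*n^4 + 4.2658*n^3 + 4.623*n^2 - 3.4052*n - 2.3312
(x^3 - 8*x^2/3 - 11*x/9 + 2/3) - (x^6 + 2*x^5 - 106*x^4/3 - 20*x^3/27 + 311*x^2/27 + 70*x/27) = -x^6 - 2*x^5 + 106*x^4/3 + 47*x^3/27 - 383*x^2/27 - 103*x/27 + 2/3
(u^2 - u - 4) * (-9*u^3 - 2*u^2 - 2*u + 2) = -9*u^5 + 7*u^4 + 36*u^3 + 12*u^2 + 6*u - 8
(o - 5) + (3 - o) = -2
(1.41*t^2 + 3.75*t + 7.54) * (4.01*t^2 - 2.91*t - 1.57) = 5.6541*t^4 + 10.9344*t^3 + 17.1092*t^2 - 27.8289*t - 11.8378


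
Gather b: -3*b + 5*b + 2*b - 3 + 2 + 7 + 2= 4*b + 8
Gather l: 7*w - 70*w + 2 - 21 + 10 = -63*w - 9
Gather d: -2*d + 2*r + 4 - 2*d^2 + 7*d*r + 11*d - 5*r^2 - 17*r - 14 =-2*d^2 + d*(7*r + 9) - 5*r^2 - 15*r - 10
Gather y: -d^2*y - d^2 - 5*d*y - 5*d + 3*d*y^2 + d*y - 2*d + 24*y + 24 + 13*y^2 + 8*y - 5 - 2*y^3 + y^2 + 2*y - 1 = -d^2 - 7*d - 2*y^3 + y^2*(3*d + 14) + y*(-d^2 - 4*d + 34) + 18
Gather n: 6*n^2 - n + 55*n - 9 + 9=6*n^2 + 54*n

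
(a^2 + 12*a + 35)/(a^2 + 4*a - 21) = (a + 5)/(a - 3)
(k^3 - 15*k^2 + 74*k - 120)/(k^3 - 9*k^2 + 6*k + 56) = (k^2 - 11*k + 30)/(k^2 - 5*k - 14)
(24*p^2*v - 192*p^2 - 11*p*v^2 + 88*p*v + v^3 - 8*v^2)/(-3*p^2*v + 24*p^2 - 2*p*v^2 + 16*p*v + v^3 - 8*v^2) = (-8*p + v)/(p + v)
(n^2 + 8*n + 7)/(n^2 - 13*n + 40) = (n^2 + 8*n + 7)/(n^2 - 13*n + 40)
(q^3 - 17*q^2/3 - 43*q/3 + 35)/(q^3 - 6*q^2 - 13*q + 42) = (q - 5/3)/(q - 2)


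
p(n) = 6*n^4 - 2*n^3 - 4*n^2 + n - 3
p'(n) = 24*n^3 - 6*n^2 - 8*n + 1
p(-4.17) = 1882.54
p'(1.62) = 74.33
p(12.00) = 120393.00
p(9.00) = 37590.00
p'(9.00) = 16939.00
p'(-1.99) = -195.97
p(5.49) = 5001.55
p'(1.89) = 126.48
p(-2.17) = 129.47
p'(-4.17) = -1810.25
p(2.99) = 390.32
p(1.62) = 20.94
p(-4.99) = 3861.00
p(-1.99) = 89.03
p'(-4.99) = -3090.52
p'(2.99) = 564.98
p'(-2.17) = -255.13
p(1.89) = 47.66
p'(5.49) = 3747.50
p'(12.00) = 40513.00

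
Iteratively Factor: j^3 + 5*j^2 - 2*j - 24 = (j + 4)*(j^2 + j - 6) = (j + 3)*(j + 4)*(j - 2)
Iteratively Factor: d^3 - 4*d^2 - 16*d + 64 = (d - 4)*(d^2 - 16) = (d - 4)*(d + 4)*(d - 4)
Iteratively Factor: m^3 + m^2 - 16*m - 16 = (m + 1)*(m^2 - 16) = (m + 1)*(m + 4)*(m - 4)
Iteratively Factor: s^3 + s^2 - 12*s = (s - 3)*(s^2 + 4*s) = (s - 3)*(s + 4)*(s)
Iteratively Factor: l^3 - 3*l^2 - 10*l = (l - 5)*(l^2 + 2*l) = (l - 5)*(l + 2)*(l)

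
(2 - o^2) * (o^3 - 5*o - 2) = -o^5 + 7*o^3 + 2*o^2 - 10*o - 4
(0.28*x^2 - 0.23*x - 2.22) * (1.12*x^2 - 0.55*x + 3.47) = 0.3136*x^4 - 0.4116*x^3 - 1.3883*x^2 + 0.4229*x - 7.7034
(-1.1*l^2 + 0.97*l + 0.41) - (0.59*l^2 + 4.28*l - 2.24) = -1.69*l^2 - 3.31*l + 2.65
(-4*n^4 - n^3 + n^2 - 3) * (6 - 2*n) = 8*n^5 - 22*n^4 - 8*n^3 + 6*n^2 + 6*n - 18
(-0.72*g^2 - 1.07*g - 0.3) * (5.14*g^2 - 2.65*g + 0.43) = -3.7008*g^4 - 3.5918*g^3 + 0.9839*g^2 + 0.3349*g - 0.129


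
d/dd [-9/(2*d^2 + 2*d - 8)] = 9*(2*d + 1)/(2*(d^2 + d - 4)^2)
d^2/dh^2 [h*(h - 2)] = 2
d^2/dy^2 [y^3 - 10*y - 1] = 6*y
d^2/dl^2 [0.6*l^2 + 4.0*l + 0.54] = 1.20000000000000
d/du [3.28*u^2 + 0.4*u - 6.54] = 6.56*u + 0.4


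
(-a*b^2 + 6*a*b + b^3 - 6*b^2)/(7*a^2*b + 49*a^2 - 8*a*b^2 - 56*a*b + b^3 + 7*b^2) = b*(6 - b)/(7*a*b + 49*a - b^2 - 7*b)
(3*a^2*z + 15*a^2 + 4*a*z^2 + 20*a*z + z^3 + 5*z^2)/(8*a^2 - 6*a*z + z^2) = (3*a^2*z + 15*a^2 + 4*a*z^2 + 20*a*z + z^3 + 5*z^2)/(8*a^2 - 6*a*z + z^2)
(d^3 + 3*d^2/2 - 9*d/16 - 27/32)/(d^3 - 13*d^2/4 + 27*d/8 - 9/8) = (8*d^2 + 18*d + 9)/(4*(2*d^2 - 5*d + 3))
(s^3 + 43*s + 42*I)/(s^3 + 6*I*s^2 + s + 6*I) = (s - 7*I)/(s - I)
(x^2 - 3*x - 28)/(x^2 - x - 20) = (x - 7)/(x - 5)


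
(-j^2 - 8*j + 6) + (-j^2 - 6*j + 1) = -2*j^2 - 14*j + 7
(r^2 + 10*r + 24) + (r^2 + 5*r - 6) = 2*r^2 + 15*r + 18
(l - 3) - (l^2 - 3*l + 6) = -l^2 + 4*l - 9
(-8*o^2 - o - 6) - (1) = -8*o^2 - o - 7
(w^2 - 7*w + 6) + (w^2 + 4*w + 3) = 2*w^2 - 3*w + 9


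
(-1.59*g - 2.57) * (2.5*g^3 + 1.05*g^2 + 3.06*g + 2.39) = -3.975*g^4 - 8.0945*g^3 - 7.5639*g^2 - 11.6643*g - 6.1423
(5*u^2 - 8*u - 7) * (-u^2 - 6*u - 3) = -5*u^4 - 22*u^3 + 40*u^2 + 66*u + 21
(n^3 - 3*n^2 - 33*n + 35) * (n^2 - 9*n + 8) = n^5 - 12*n^4 + 2*n^3 + 308*n^2 - 579*n + 280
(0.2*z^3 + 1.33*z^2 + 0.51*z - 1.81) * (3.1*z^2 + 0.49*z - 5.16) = 0.62*z^5 + 4.221*z^4 + 1.2007*z^3 - 12.2239*z^2 - 3.5185*z + 9.3396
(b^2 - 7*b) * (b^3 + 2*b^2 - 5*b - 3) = b^5 - 5*b^4 - 19*b^3 + 32*b^2 + 21*b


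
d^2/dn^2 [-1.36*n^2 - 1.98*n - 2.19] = -2.72000000000000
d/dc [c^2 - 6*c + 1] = 2*c - 6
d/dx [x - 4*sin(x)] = 1 - 4*cos(x)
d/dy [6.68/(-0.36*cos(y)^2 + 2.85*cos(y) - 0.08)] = (19.038 - 4.8096*cos(y))*sin(y)/(0.36*cos(y)^2 - 2.85*cos(y) + 0.08)^2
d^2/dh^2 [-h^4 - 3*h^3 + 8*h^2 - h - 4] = -12*h^2 - 18*h + 16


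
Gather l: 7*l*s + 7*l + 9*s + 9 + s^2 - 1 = l*(7*s + 7) + s^2 + 9*s + 8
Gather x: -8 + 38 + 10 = 40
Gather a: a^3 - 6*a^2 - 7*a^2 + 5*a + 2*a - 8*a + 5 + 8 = a^3 - 13*a^2 - a + 13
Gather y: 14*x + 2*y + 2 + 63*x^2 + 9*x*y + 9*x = 63*x^2 + 23*x + y*(9*x + 2) + 2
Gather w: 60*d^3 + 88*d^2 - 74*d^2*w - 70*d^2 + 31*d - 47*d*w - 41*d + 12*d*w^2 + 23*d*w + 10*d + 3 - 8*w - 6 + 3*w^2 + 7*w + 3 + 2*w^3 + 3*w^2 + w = 60*d^3 + 18*d^2 + 2*w^3 + w^2*(12*d + 6) + w*(-74*d^2 - 24*d)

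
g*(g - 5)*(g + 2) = g^3 - 3*g^2 - 10*g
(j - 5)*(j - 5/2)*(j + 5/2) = j^3 - 5*j^2 - 25*j/4 + 125/4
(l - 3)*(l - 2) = l^2 - 5*l + 6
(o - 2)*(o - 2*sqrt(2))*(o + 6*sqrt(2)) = o^3 - 2*o^2 + 4*sqrt(2)*o^2 - 24*o - 8*sqrt(2)*o + 48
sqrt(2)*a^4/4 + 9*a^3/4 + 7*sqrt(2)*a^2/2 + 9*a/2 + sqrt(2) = (a/2 + sqrt(2)/2)*(a + sqrt(2)/2)*(a + 2*sqrt(2))*(sqrt(2)*a/2 + 1)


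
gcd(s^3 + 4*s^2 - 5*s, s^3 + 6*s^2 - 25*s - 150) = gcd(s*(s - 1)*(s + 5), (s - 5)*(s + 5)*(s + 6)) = s + 5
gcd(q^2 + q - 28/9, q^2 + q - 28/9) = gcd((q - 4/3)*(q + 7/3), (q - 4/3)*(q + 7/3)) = q^2 + q - 28/9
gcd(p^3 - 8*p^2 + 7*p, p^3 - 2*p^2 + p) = p^2 - p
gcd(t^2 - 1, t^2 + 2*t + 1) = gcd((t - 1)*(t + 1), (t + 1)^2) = t + 1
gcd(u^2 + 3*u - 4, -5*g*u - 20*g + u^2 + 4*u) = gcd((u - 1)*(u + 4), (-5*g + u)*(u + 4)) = u + 4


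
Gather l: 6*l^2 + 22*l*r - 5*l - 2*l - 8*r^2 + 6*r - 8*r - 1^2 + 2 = 6*l^2 + l*(22*r - 7) - 8*r^2 - 2*r + 1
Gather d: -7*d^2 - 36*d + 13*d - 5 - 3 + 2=-7*d^2 - 23*d - 6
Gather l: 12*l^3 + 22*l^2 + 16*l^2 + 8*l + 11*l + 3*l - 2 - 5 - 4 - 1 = 12*l^3 + 38*l^2 + 22*l - 12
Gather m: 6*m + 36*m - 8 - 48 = 42*m - 56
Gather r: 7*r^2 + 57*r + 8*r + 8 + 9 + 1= 7*r^2 + 65*r + 18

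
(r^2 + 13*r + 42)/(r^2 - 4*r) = (r^2 + 13*r + 42)/(r*(r - 4))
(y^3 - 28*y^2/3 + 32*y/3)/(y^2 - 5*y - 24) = y*(3*y - 4)/(3*(y + 3))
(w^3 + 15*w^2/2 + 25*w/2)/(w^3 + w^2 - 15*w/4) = 2*(w + 5)/(2*w - 3)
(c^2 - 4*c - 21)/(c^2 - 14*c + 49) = (c + 3)/(c - 7)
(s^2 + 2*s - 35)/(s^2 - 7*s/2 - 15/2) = 2*(s + 7)/(2*s + 3)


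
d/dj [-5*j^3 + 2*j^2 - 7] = j*(4 - 15*j)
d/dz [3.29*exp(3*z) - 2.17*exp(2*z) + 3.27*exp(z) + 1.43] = (9.87*exp(2*z) - 4.34*exp(z) + 3.27)*exp(z)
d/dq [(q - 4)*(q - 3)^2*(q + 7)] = 4*q^3 - 9*q^2 - 74*q + 195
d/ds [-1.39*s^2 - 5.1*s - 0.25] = -2.78*s - 5.1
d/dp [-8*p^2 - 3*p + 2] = -16*p - 3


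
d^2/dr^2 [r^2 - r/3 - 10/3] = 2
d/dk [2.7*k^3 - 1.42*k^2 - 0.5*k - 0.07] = 8.1*k^2 - 2.84*k - 0.5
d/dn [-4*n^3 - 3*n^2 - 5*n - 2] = -12*n^2 - 6*n - 5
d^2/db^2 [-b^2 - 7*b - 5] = -2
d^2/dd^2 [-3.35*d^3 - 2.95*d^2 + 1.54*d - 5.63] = -20.1*d - 5.9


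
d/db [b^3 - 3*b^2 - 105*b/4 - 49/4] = 3*b^2 - 6*b - 105/4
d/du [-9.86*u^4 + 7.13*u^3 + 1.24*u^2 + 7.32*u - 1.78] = -39.44*u^3 + 21.39*u^2 + 2.48*u + 7.32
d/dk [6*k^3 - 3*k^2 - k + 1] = 18*k^2 - 6*k - 1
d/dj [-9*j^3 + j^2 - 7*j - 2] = -27*j^2 + 2*j - 7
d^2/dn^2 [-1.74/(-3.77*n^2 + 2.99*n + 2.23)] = (49.460892*n^2 - 39.227604*n - 1.74*(7.54*n - 2.99)*(15.08*n - 5.98) - 29.256708)/(-3.77*n^2 + 2.99*n + 2.23)^3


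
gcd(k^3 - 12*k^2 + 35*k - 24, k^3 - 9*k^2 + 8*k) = k^2 - 9*k + 8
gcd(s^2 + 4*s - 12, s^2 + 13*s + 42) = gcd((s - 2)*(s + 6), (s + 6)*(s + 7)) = s + 6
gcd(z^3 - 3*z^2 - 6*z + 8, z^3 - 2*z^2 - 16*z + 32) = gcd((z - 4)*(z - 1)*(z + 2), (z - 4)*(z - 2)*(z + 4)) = z - 4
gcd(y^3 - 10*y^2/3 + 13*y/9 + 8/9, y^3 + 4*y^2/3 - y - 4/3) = y - 1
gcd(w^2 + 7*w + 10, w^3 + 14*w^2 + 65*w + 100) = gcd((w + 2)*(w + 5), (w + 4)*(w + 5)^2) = w + 5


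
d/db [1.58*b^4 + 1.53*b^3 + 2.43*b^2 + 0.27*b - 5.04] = 6.32*b^3 + 4.59*b^2 + 4.86*b + 0.27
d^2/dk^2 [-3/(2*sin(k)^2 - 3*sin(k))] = 3*(16*sin(k) - 18 - 15/sin(k) + 36/sin(k)^2 - 18/sin(k)^3)/(2*sin(k) - 3)^3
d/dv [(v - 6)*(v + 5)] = 2*v - 1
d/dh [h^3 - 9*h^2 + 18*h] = 3*h^2 - 18*h + 18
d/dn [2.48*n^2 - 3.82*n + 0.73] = 4.96*n - 3.82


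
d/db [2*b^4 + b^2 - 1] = 8*b^3 + 2*b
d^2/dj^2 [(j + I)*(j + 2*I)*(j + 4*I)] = 6*j + 14*I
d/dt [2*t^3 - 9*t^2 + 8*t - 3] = 6*t^2 - 18*t + 8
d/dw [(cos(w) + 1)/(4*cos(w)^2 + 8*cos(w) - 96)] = (cos(w)^2 + 2*cos(w) + 26)*sin(w)/(4*(cos(w)^2 + 2*cos(w) - 24)^2)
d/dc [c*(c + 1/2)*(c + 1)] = 3*c^2 + 3*c + 1/2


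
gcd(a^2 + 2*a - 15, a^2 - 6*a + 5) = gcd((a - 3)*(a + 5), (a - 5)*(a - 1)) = 1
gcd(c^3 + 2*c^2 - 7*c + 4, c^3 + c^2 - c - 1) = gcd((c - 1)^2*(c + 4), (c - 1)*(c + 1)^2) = c - 1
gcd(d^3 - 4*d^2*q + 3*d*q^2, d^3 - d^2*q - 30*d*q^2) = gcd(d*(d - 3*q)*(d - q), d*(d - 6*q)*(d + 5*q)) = d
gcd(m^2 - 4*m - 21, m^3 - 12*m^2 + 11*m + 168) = m^2 - 4*m - 21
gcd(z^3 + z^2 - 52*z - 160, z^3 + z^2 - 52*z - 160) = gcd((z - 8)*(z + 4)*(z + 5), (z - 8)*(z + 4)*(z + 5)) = z^3 + z^2 - 52*z - 160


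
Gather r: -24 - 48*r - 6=-48*r - 30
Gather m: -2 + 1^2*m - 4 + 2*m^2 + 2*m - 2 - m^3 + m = -m^3 + 2*m^2 + 4*m - 8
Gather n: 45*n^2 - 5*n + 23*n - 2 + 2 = 45*n^2 + 18*n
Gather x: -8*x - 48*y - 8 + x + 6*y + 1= -7*x - 42*y - 7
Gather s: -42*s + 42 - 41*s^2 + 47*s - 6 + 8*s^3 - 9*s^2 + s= 8*s^3 - 50*s^2 + 6*s + 36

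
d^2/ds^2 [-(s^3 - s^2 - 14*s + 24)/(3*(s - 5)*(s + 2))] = 4*(-s^3 - 66*s^2 + 168*s - 388)/(3*(s^6 - 9*s^5 - 3*s^4 + 153*s^3 + 30*s^2 - 900*s - 1000))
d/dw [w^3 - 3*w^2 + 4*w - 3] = 3*w^2 - 6*w + 4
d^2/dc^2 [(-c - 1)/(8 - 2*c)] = 5/(c - 4)^3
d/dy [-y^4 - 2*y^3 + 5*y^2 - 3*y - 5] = -4*y^3 - 6*y^2 + 10*y - 3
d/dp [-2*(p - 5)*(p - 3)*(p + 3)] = -6*p^2 + 20*p + 18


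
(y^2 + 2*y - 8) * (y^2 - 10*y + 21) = y^4 - 8*y^3 - 7*y^2 + 122*y - 168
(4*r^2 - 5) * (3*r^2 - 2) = 12*r^4 - 23*r^2 + 10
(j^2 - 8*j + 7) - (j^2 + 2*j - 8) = 15 - 10*j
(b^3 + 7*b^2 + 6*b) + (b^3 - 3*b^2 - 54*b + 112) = 2*b^3 + 4*b^2 - 48*b + 112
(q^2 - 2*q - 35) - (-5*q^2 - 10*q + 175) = 6*q^2 + 8*q - 210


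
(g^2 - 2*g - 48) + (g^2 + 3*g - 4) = 2*g^2 + g - 52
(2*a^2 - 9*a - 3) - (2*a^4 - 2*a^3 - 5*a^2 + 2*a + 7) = -2*a^4 + 2*a^3 + 7*a^2 - 11*a - 10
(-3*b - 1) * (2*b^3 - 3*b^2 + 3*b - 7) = -6*b^4 + 7*b^3 - 6*b^2 + 18*b + 7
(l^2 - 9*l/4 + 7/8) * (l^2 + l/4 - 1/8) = l^4 - 2*l^3 + 3*l^2/16 + l/2 - 7/64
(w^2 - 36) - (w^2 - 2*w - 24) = 2*w - 12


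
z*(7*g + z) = 7*g*z + z^2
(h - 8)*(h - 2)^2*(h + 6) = h^4 - 6*h^3 - 36*h^2 + 184*h - 192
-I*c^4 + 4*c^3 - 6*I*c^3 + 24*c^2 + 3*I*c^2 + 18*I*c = c*(c + 6)*(c + 3*I)*(-I*c + 1)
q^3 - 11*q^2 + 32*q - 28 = (q - 7)*(q - 2)^2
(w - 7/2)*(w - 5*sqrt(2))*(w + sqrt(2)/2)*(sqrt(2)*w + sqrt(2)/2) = sqrt(2)*w^4 - 9*w^3 - 3*sqrt(2)*w^3 - 27*sqrt(2)*w^2/4 + 27*w^2 + 63*w/4 + 15*sqrt(2)*w + 35*sqrt(2)/4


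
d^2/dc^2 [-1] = 0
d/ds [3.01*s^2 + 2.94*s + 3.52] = 6.02*s + 2.94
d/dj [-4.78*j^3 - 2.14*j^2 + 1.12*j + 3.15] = -14.34*j^2 - 4.28*j + 1.12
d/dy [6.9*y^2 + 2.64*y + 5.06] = 13.8*y + 2.64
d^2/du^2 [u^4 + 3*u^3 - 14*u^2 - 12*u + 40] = 12*u^2 + 18*u - 28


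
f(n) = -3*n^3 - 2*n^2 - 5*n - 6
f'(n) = -9*n^2 - 4*n - 5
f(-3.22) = 89.52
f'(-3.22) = -85.44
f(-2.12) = 24.20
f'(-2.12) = -36.97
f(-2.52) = 41.91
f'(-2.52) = -52.07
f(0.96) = -15.30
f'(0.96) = -17.13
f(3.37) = -160.38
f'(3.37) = -120.69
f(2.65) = -89.12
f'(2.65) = -78.80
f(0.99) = -15.82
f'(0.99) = -17.78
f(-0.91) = -0.85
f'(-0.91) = -8.81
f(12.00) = -5538.00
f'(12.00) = -1349.00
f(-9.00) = 2064.00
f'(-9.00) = -698.00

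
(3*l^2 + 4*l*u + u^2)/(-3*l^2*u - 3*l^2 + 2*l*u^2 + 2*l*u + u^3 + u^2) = (l + u)/(-l*u - l + u^2 + u)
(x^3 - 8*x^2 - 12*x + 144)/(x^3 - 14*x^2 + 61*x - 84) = (x^3 - 8*x^2 - 12*x + 144)/(x^3 - 14*x^2 + 61*x - 84)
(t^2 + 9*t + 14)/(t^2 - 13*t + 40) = (t^2 + 9*t + 14)/(t^2 - 13*t + 40)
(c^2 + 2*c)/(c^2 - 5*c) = (c + 2)/(c - 5)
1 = 1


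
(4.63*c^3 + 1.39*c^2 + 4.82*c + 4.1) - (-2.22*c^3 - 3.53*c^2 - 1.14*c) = 6.85*c^3 + 4.92*c^2 + 5.96*c + 4.1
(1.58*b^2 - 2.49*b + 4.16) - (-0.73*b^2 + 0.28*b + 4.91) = 2.31*b^2 - 2.77*b - 0.75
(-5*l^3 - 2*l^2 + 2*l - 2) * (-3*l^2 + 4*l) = 15*l^5 - 14*l^4 - 14*l^3 + 14*l^2 - 8*l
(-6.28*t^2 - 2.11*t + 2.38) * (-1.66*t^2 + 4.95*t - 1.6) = 10.4248*t^4 - 27.5834*t^3 - 4.3473*t^2 + 15.157*t - 3.808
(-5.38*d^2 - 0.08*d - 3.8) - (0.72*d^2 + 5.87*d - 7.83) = -6.1*d^2 - 5.95*d + 4.03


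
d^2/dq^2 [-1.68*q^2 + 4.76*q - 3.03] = -3.36000000000000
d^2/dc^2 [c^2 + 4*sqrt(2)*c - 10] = 2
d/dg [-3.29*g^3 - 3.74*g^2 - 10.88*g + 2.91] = -9.87*g^2 - 7.48*g - 10.88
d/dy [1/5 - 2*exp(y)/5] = -2*exp(y)/5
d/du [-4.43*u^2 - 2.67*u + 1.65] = -8.86*u - 2.67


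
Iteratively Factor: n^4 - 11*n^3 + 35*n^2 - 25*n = (n)*(n^3 - 11*n^2 + 35*n - 25) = n*(n - 1)*(n^2 - 10*n + 25) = n*(n - 5)*(n - 1)*(n - 5)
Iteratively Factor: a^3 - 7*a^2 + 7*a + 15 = (a - 5)*(a^2 - 2*a - 3) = (a - 5)*(a - 3)*(a + 1)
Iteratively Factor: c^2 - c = (c)*(c - 1)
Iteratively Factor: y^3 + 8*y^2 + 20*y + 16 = (y + 2)*(y^2 + 6*y + 8) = (y + 2)*(y + 4)*(y + 2)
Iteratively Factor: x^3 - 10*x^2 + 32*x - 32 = (x - 4)*(x^2 - 6*x + 8) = (x - 4)^2*(x - 2)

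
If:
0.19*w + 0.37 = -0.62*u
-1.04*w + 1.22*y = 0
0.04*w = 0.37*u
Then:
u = -0.16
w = -1.44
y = -1.23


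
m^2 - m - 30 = (m - 6)*(m + 5)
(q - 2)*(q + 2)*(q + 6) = q^3 + 6*q^2 - 4*q - 24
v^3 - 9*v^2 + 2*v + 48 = (v - 8)*(v - 3)*(v + 2)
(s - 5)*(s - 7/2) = s^2 - 17*s/2 + 35/2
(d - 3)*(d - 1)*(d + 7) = d^3 + 3*d^2 - 25*d + 21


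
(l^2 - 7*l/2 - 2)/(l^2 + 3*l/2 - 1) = (2*l^2 - 7*l - 4)/(2*l^2 + 3*l - 2)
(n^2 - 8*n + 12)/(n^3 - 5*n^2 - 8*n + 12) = (n - 2)/(n^2 + n - 2)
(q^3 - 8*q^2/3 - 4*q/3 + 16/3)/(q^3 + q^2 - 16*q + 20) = (q + 4/3)/(q + 5)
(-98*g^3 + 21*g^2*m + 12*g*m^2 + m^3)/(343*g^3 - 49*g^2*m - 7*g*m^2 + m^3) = (-14*g^2 + 5*g*m + m^2)/(49*g^2 - 14*g*m + m^2)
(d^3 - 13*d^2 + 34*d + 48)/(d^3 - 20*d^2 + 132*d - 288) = (d + 1)/(d - 6)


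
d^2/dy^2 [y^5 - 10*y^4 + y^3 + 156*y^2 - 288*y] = 20*y^3 - 120*y^2 + 6*y + 312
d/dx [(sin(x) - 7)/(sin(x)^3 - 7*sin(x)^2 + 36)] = (-2*sin(x)^3 + 28*sin(x)^2 - 98*sin(x) + 36)*cos(x)/(sin(x)^3 - 7*sin(x)^2 + 36)^2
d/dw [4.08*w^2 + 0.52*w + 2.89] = 8.16*w + 0.52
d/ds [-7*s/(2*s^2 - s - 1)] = 7*(2*s^2 + 1)/(4*s^4 - 4*s^3 - 3*s^2 + 2*s + 1)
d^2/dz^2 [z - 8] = 0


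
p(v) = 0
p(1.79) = 0.00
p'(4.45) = 0.00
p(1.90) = 0.00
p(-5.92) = 0.00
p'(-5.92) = 0.00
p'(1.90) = 0.00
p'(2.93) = 0.00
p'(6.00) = 0.00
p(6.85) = 0.00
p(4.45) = 0.00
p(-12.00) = 0.00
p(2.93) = 0.00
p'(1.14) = 0.00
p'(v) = 0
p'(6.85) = 0.00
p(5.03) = 0.00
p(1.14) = 0.00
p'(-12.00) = 0.00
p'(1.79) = 0.00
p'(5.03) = 0.00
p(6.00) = 0.00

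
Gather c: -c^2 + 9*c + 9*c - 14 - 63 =-c^2 + 18*c - 77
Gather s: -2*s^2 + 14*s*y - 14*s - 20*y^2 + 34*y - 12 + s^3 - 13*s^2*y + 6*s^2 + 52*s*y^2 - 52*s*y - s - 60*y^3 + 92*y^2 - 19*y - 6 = s^3 + s^2*(4 - 13*y) + s*(52*y^2 - 38*y - 15) - 60*y^3 + 72*y^2 + 15*y - 18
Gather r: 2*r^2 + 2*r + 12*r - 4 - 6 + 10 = 2*r^2 + 14*r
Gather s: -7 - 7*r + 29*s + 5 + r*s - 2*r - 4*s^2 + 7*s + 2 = -9*r - 4*s^2 + s*(r + 36)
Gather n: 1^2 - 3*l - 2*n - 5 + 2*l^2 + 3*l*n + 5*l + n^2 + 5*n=2*l^2 + 2*l + n^2 + n*(3*l + 3) - 4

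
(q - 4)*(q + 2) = q^2 - 2*q - 8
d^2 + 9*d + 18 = (d + 3)*(d + 6)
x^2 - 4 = (x - 2)*(x + 2)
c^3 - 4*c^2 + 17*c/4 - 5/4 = (c - 5/2)*(c - 1)*(c - 1/2)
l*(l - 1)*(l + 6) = l^3 + 5*l^2 - 6*l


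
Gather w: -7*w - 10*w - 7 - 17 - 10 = -17*w - 34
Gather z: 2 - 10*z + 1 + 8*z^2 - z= 8*z^2 - 11*z + 3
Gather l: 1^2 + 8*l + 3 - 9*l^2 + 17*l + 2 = -9*l^2 + 25*l + 6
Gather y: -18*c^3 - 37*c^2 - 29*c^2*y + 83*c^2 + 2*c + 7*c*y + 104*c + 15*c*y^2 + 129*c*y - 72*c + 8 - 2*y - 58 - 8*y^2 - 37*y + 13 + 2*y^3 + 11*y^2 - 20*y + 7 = -18*c^3 + 46*c^2 + 34*c + 2*y^3 + y^2*(15*c + 3) + y*(-29*c^2 + 136*c - 59) - 30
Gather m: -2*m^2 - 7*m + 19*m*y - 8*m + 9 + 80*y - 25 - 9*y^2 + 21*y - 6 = -2*m^2 + m*(19*y - 15) - 9*y^2 + 101*y - 22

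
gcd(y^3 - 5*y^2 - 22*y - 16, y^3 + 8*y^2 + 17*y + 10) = y^2 + 3*y + 2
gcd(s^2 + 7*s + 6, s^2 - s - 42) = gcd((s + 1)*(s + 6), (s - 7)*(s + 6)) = s + 6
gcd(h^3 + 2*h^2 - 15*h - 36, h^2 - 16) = h - 4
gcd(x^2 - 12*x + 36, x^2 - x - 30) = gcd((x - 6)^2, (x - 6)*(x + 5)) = x - 6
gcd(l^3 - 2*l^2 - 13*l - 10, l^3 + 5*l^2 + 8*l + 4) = l^2 + 3*l + 2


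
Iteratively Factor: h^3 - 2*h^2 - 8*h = (h + 2)*(h^2 - 4*h) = (h - 4)*(h + 2)*(h)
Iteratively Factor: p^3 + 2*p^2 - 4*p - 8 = (p + 2)*(p^2 - 4) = (p + 2)^2*(p - 2)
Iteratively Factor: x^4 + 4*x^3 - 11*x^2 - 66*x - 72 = (x + 3)*(x^3 + x^2 - 14*x - 24) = (x + 3)^2*(x^2 - 2*x - 8) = (x - 4)*(x + 3)^2*(x + 2)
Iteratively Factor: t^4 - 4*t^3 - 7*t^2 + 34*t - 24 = (t - 4)*(t^3 - 7*t + 6) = (t - 4)*(t + 3)*(t^2 - 3*t + 2) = (t - 4)*(t - 1)*(t + 3)*(t - 2)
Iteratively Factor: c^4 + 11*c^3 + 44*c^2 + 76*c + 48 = (c + 4)*(c^3 + 7*c^2 + 16*c + 12) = (c + 2)*(c + 4)*(c^2 + 5*c + 6) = (c + 2)*(c + 3)*(c + 4)*(c + 2)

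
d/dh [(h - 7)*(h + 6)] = 2*h - 1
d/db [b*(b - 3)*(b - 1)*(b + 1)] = 4*b^3 - 9*b^2 - 2*b + 3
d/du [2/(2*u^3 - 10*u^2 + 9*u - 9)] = 2*(-6*u^2 + 20*u - 9)/(2*u^3 - 10*u^2 + 9*u - 9)^2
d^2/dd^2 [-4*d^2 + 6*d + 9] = -8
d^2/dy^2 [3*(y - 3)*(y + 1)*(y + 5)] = 18*y + 18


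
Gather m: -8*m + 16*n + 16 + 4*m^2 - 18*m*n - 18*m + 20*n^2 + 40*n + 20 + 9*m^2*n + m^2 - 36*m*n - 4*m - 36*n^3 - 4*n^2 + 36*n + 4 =m^2*(9*n + 5) + m*(-54*n - 30) - 36*n^3 + 16*n^2 + 92*n + 40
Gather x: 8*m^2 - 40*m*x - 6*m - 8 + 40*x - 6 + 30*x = 8*m^2 - 6*m + x*(70 - 40*m) - 14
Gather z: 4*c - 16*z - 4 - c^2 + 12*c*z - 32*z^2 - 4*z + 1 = -c^2 + 4*c - 32*z^2 + z*(12*c - 20) - 3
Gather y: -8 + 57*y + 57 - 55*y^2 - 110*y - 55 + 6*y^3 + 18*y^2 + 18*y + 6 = 6*y^3 - 37*y^2 - 35*y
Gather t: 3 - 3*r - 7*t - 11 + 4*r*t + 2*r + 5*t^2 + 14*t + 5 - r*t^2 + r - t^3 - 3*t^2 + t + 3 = -t^3 + t^2*(2 - r) + t*(4*r + 8)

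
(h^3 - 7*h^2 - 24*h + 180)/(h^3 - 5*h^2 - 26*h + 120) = (h - 6)/(h - 4)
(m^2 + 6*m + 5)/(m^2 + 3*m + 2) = (m + 5)/(m + 2)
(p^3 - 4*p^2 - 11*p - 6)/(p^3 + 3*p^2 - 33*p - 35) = (p^2 - 5*p - 6)/(p^2 + 2*p - 35)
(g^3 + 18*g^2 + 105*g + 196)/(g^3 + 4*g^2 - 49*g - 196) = (g + 7)/(g - 7)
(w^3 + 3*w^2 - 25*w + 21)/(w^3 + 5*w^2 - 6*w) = (w^2 + 4*w - 21)/(w*(w + 6))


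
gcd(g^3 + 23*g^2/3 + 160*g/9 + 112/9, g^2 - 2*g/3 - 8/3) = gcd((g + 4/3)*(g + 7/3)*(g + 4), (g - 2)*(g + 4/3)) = g + 4/3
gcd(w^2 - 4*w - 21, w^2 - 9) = w + 3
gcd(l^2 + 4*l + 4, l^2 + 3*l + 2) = l + 2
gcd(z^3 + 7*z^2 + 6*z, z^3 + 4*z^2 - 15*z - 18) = z^2 + 7*z + 6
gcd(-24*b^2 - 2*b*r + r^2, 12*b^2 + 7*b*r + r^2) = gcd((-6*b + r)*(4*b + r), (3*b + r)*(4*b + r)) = 4*b + r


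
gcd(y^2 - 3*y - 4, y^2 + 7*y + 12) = 1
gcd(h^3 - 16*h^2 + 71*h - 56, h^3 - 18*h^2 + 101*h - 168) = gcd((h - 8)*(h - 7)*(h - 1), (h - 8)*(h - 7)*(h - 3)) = h^2 - 15*h + 56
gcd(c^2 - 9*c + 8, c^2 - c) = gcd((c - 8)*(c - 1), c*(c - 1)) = c - 1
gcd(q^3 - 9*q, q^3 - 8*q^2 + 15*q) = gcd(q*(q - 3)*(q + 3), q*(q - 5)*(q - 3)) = q^2 - 3*q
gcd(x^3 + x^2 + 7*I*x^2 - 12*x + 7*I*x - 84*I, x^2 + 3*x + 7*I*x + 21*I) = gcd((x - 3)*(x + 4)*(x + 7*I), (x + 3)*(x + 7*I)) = x + 7*I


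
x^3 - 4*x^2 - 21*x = x*(x - 7)*(x + 3)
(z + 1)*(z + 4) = z^2 + 5*z + 4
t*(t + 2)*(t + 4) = t^3 + 6*t^2 + 8*t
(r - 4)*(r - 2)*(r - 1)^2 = r^4 - 8*r^3 + 21*r^2 - 22*r + 8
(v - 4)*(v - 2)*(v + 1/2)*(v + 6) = v^4 + v^3/2 - 28*v^2 + 34*v + 24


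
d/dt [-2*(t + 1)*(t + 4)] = -4*t - 10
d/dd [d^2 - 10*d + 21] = 2*d - 10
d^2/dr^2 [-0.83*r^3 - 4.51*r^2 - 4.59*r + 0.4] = -4.98*r - 9.02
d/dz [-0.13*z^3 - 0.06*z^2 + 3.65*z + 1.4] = -0.39*z^2 - 0.12*z + 3.65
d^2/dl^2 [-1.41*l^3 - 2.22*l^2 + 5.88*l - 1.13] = -8.46*l - 4.44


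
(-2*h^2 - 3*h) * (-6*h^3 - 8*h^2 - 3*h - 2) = 12*h^5 + 34*h^4 + 30*h^3 + 13*h^2 + 6*h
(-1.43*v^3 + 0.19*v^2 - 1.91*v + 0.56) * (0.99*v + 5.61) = -1.4157*v^4 - 7.8342*v^3 - 0.825*v^2 - 10.1607*v + 3.1416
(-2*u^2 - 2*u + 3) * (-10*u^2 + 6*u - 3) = 20*u^4 + 8*u^3 - 36*u^2 + 24*u - 9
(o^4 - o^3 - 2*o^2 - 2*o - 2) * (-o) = -o^5 + o^4 + 2*o^3 + 2*o^2 + 2*o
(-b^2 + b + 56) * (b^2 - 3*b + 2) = -b^4 + 4*b^3 + 51*b^2 - 166*b + 112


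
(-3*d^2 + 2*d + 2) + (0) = -3*d^2 + 2*d + 2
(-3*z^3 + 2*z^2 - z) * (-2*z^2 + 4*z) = 6*z^5 - 16*z^4 + 10*z^3 - 4*z^2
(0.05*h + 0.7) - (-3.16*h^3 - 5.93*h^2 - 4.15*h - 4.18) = 3.16*h^3 + 5.93*h^2 + 4.2*h + 4.88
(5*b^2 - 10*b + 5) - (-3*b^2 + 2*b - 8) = 8*b^2 - 12*b + 13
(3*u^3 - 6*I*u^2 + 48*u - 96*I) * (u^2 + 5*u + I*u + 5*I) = 3*u^5 + 15*u^4 - 3*I*u^4 + 54*u^3 - 15*I*u^3 + 270*u^2 - 48*I*u^2 + 96*u - 240*I*u + 480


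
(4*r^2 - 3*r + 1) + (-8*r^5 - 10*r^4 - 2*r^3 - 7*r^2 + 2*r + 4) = -8*r^5 - 10*r^4 - 2*r^3 - 3*r^2 - r + 5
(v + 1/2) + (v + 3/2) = 2*v + 2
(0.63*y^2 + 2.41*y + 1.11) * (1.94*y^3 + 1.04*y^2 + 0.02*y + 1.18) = 1.2222*y^5 + 5.3306*y^4 + 4.6724*y^3 + 1.946*y^2 + 2.866*y + 1.3098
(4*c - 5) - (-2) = 4*c - 3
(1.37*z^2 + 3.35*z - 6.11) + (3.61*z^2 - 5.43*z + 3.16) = 4.98*z^2 - 2.08*z - 2.95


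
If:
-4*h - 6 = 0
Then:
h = -3/2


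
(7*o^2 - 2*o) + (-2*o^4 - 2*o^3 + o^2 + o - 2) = -2*o^4 - 2*o^3 + 8*o^2 - o - 2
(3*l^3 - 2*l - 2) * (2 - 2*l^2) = -6*l^5 + 10*l^3 + 4*l^2 - 4*l - 4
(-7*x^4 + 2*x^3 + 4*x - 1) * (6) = -42*x^4 + 12*x^3 + 24*x - 6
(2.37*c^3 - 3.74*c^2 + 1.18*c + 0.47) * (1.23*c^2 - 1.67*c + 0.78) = 2.9151*c^5 - 8.5581*c^4 + 9.5458*c^3 - 4.3097*c^2 + 0.1355*c + 0.3666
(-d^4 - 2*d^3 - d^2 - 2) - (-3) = -d^4 - 2*d^3 - d^2 + 1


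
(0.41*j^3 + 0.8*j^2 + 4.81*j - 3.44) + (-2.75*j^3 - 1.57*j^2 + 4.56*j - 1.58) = -2.34*j^3 - 0.77*j^2 + 9.37*j - 5.02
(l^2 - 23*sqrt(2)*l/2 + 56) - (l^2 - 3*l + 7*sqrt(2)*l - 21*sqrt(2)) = -37*sqrt(2)*l/2 + 3*l + 21*sqrt(2) + 56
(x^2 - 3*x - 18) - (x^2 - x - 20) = 2 - 2*x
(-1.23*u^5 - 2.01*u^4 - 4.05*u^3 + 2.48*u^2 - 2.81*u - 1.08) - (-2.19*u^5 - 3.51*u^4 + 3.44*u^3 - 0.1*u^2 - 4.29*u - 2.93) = 0.96*u^5 + 1.5*u^4 - 7.49*u^3 + 2.58*u^2 + 1.48*u + 1.85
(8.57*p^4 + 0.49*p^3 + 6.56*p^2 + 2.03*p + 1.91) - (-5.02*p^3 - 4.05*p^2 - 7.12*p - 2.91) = 8.57*p^4 + 5.51*p^3 + 10.61*p^2 + 9.15*p + 4.82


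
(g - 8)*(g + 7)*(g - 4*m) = g^3 - 4*g^2*m - g^2 + 4*g*m - 56*g + 224*m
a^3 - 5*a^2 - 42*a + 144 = (a - 8)*(a - 3)*(a + 6)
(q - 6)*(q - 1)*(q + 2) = q^3 - 5*q^2 - 8*q + 12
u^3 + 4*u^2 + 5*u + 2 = (u + 1)^2*(u + 2)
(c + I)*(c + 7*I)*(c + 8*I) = c^3 + 16*I*c^2 - 71*c - 56*I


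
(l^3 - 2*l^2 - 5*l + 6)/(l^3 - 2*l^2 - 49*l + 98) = (l^3 - 2*l^2 - 5*l + 6)/(l^3 - 2*l^2 - 49*l + 98)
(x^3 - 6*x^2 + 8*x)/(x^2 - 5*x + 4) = x*(x - 2)/(x - 1)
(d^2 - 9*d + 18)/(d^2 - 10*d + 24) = (d - 3)/(d - 4)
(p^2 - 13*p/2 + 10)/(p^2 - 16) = (p - 5/2)/(p + 4)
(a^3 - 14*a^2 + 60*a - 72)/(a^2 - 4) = (a^2 - 12*a + 36)/(a + 2)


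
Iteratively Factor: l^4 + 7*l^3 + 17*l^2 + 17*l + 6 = (l + 1)*(l^3 + 6*l^2 + 11*l + 6) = (l + 1)*(l + 3)*(l^2 + 3*l + 2) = (l + 1)^2*(l + 3)*(l + 2)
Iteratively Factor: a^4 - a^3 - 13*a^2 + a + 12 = (a - 4)*(a^3 + 3*a^2 - a - 3) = (a - 4)*(a + 3)*(a^2 - 1) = (a - 4)*(a - 1)*(a + 3)*(a + 1)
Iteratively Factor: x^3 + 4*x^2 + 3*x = (x)*(x^2 + 4*x + 3) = x*(x + 3)*(x + 1)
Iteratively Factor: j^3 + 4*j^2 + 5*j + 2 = (j + 2)*(j^2 + 2*j + 1) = (j + 1)*(j + 2)*(j + 1)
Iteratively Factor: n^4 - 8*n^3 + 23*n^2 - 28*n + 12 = (n - 2)*(n^3 - 6*n^2 + 11*n - 6) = (n - 2)*(n - 1)*(n^2 - 5*n + 6) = (n - 2)^2*(n - 1)*(n - 3)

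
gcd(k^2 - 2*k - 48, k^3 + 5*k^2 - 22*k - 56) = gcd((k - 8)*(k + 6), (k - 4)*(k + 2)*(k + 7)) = 1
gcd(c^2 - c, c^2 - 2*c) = c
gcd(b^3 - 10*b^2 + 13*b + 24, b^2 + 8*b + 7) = b + 1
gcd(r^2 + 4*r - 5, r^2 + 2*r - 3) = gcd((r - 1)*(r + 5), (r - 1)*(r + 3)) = r - 1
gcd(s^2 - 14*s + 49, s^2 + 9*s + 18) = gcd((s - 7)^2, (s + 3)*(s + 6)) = 1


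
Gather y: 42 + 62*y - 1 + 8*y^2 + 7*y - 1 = 8*y^2 + 69*y + 40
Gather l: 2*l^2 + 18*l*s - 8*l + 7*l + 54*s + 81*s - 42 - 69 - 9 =2*l^2 + l*(18*s - 1) + 135*s - 120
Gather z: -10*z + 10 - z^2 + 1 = -z^2 - 10*z + 11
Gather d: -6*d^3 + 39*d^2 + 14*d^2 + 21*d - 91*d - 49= -6*d^3 + 53*d^2 - 70*d - 49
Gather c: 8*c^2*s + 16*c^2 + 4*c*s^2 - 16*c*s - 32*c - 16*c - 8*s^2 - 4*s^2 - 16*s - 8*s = c^2*(8*s + 16) + c*(4*s^2 - 16*s - 48) - 12*s^2 - 24*s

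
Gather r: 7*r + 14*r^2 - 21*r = 14*r^2 - 14*r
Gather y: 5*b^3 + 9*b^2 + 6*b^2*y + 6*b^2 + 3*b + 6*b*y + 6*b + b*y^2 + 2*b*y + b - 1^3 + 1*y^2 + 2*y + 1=5*b^3 + 15*b^2 + 10*b + y^2*(b + 1) + y*(6*b^2 + 8*b + 2)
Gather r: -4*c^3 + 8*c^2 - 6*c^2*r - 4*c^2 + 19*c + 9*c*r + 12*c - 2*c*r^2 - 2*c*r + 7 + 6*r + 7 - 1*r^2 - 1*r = -4*c^3 + 4*c^2 + 31*c + r^2*(-2*c - 1) + r*(-6*c^2 + 7*c + 5) + 14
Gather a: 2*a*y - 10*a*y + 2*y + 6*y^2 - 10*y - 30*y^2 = -8*a*y - 24*y^2 - 8*y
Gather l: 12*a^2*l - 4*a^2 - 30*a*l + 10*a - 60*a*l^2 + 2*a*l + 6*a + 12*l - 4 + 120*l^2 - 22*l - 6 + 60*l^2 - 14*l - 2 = -4*a^2 + 16*a + l^2*(180 - 60*a) + l*(12*a^2 - 28*a - 24) - 12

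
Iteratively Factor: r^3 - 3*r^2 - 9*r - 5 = (r + 1)*(r^2 - 4*r - 5) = (r + 1)^2*(r - 5)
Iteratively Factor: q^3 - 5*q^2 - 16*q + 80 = (q - 4)*(q^2 - q - 20) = (q - 4)*(q + 4)*(q - 5)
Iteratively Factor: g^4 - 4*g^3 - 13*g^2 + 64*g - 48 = (g - 1)*(g^3 - 3*g^2 - 16*g + 48) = (g - 1)*(g + 4)*(g^2 - 7*g + 12) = (g - 3)*(g - 1)*(g + 4)*(g - 4)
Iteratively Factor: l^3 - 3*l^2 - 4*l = (l + 1)*(l^2 - 4*l) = l*(l + 1)*(l - 4)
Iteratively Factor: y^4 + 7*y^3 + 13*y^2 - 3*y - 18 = (y + 2)*(y^3 + 5*y^2 + 3*y - 9) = (y + 2)*(y + 3)*(y^2 + 2*y - 3) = (y + 2)*(y + 3)^2*(y - 1)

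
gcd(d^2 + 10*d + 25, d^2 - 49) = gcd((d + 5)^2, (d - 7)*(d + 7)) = 1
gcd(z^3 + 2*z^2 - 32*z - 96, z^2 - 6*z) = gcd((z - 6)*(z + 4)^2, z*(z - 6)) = z - 6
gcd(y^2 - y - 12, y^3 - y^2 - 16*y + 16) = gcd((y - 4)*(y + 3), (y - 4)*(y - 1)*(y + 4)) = y - 4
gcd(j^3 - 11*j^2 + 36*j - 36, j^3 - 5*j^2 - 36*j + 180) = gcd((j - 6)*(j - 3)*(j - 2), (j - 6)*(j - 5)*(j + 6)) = j - 6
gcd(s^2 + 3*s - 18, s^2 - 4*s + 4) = 1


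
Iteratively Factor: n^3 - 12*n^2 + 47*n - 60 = (n - 3)*(n^2 - 9*n + 20) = (n - 5)*(n - 3)*(n - 4)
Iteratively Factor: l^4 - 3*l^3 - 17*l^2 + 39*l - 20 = (l - 5)*(l^3 + 2*l^2 - 7*l + 4) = (l - 5)*(l + 4)*(l^2 - 2*l + 1) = (l - 5)*(l - 1)*(l + 4)*(l - 1)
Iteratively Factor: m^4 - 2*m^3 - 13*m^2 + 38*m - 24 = (m - 2)*(m^3 - 13*m + 12) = (m - 3)*(m - 2)*(m^2 + 3*m - 4) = (m - 3)*(m - 2)*(m + 4)*(m - 1)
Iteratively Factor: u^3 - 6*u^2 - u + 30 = (u + 2)*(u^2 - 8*u + 15) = (u - 3)*(u + 2)*(u - 5)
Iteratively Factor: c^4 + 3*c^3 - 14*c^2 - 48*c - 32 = (c - 4)*(c^3 + 7*c^2 + 14*c + 8) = (c - 4)*(c + 4)*(c^2 + 3*c + 2) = (c - 4)*(c + 2)*(c + 4)*(c + 1)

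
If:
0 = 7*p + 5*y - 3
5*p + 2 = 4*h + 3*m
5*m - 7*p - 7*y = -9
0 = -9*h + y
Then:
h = 271/1643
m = -996/1643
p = -1038/1643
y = 2439/1643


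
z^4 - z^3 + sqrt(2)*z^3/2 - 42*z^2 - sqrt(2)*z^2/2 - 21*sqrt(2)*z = z*(z - 7)*(z + 6)*(z + sqrt(2)/2)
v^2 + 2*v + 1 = (v + 1)^2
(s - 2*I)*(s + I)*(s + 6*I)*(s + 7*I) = s^4 + 12*I*s^3 - 27*s^2 + 68*I*s - 84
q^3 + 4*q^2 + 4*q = q*(q + 2)^2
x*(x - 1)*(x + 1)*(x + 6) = x^4 + 6*x^3 - x^2 - 6*x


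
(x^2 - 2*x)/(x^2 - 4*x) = (x - 2)/(x - 4)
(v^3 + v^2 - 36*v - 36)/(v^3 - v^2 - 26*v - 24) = (v + 6)/(v + 4)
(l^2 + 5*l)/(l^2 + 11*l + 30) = l/(l + 6)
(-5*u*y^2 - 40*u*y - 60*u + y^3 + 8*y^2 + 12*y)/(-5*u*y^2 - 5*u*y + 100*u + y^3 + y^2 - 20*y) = (y^2 + 8*y + 12)/(y^2 + y - 20)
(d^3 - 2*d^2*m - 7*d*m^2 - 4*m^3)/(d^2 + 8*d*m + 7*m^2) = (d^2 - 3*d*m - 4*m^2)/(d + 7*m)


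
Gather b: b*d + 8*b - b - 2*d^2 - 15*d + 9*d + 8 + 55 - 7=b*(d + 7) - 2*d^2 - 6*d + 56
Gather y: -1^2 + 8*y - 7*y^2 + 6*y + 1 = -7*y^2 + 14*y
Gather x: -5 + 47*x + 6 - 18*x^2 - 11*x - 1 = -18*x^2 + 36*x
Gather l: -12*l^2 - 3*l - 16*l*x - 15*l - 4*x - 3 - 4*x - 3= -12*l^2 + l*(-16*x - 18) - 8*x - 6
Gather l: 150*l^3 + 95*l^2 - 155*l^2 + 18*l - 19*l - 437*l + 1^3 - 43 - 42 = 150*l^3 - 60*l^2 - 438*l - 84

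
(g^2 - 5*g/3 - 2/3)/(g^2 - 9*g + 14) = (g + 1/3)/(g - 7)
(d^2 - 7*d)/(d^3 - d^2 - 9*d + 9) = d*(d - 7)/(d^3 - d^2 - 9*d + 9)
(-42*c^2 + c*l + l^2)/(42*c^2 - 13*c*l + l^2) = (-7*c - l)/(7*c - l)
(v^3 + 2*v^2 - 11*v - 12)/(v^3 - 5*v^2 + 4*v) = (v^3 + 2*v^2 - 11*v - 12)/(v*(v^2 - 5*v + 4))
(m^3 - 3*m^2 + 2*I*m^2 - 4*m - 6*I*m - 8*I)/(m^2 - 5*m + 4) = (m^2 + m*(1 + 2*I) + 2*I)/(m - 1)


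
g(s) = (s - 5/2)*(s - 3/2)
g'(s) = 2*s - 4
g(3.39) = 1.68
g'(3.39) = 2.78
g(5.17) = 9.80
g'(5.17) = 6.34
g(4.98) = 8.63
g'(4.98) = 5.96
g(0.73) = 1.36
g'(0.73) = -2.54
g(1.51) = -0.01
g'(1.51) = -0.98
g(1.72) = -0.17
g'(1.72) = -0.56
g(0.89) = 0.98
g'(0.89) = -2.22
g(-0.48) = 5.90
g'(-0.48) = -4.96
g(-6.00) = 63.75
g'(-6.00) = -16.00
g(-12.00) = 195.75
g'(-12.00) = -28.00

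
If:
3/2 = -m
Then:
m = -3/2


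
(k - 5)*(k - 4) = k^2 - 9*k + 20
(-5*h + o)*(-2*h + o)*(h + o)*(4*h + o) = 40*h^4 + 22*h^3*o - 21*h^2*o^2 - 2*h*o^3 + o^4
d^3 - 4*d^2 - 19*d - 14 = (d - 7)*(d + 1)*(d + 2)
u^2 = u^2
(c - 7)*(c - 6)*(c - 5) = c^3 - 18*c^2 + 107*c - 210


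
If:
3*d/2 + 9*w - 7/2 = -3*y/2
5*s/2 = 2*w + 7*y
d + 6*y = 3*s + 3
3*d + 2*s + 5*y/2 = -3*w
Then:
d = 379/221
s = -100/51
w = 3/13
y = -508/663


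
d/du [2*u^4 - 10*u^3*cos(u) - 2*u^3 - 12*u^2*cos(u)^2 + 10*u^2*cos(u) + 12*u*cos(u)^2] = 10*u^3*sin(u) + 8*u^3 - 10*u^2*sin(u) + 12*u^2*sin(2*u) - 30*u^2*cos(u) - 6*u^2 - 12*sqrt(2)*u*sin(2*u + pi/4) + 20*u*cos(u) - 12*u + 6*cos(2*u) + 6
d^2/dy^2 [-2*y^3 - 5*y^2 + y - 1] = -12*y - 10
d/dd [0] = 0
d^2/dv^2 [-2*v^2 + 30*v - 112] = -4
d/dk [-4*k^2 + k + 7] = 1 - 8*k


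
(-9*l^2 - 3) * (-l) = 9*l^3 + 3*l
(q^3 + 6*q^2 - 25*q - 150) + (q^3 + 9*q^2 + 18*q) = 2*q^3 + 15*q^2 - 7*q - 150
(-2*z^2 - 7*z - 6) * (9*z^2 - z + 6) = -18*z^4 - 61*z^3 - 59*z^2 - 36*z - 36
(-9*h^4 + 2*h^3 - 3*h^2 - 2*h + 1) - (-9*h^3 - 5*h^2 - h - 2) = -9*h^4 + 11*h^3 + 2*h^2 - h + 3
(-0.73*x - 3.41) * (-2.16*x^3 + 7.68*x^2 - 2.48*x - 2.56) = 1.5768*x^4 + 1.7592*x^3 - 24.3784*x^2 + 10.3256*x + 8.7296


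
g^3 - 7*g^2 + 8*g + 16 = (g - 4)^2*(g + 1)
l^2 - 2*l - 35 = (l - 7)*(l + 5)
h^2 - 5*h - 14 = (h - 7)*(h + 2)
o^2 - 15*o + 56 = (o - 8)*(o - 7)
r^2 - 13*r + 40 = (r - 8)*(r - 5)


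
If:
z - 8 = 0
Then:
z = 8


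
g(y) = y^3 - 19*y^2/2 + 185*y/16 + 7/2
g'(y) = 3*y^2 - 19*y + 185/16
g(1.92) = -2.24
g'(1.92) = -13.86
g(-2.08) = -70.65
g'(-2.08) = 64.06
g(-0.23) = 0.33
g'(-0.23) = 16.09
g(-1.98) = -64.40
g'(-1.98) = 60.94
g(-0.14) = 1.69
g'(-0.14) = 14.28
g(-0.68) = -9.07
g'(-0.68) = 25.87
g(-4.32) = -304.36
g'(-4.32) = 149.63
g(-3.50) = -196.22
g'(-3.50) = 114.81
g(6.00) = -53.12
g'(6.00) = 5.56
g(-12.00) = -3231.25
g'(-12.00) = 671.56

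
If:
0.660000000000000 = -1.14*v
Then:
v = -0.58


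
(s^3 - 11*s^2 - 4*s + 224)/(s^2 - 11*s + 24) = (s^2 - 3*s - 28)/(s - 3)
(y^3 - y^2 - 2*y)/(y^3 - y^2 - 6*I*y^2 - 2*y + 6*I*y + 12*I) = y/(y - 6*I)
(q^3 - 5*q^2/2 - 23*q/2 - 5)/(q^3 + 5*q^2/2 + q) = (q - 5)/q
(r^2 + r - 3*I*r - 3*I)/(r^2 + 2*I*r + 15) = (r + 1)/(r + 5*I)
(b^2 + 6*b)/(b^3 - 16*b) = (b + 6)/(b^2 - 16)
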